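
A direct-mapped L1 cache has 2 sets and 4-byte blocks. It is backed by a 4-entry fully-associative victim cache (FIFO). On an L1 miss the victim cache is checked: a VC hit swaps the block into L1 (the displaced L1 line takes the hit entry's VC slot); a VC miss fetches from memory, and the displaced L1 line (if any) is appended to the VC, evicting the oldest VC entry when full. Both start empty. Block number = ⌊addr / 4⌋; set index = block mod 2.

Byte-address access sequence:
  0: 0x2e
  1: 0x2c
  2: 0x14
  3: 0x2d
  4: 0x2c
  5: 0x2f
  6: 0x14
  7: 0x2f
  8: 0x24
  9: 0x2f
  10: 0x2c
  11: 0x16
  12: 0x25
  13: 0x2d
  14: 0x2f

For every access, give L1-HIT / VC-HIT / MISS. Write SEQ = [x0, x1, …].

SEQ = [MISS, L1-HIT, MISS, VC-HIT, L1-HIT, L1-HIT, VC-HIT, VC-HIT, MISS, VC-HIT, L1-HIT, VC-HIT, VC-HIT, VC-HIT, L1-HIT]

  [0] addr=0x2e blk=11 s=1: MISS | VC []
  [1] addr=0x2c blk=11 s=1: L1-HIT | VC []
  [2] addr=0x14 blk=5 s=1: MISS | VC [11]
  [3] addr=0x2d blk=11 s=1: VC-HIT | VC [5]
  [4] addr=0x2c blk=11 s=1: L1-HIT | VC [5]
  [5] addr=0x2f blk=11 s=1: L1-HIT | VC [5]
  [6] addr=0x14 blk=5 s=1: VC-HIT | VC [11]
  [7] addr=0x2f blk=11 s=1: VC-HIT | VC [5]
  [8] addr=0x24 blk=9 s=1: MISS | VC [5, 11]
  [9] addr=0x2f blk=11 s=1: VC-HIT | VC [5, 9]
  [10] addr=0x2c blk=11 s=1: L1-HIT | VC [5, 9]
  [11] addr=0x16 blk=5 s=1: VC-HIT | VC [11, 9]
  [12] addr=0x25 blk=9 s=1: VC-HIT | VC [11, 5]
  [13] addr=0x2d blk=11 s=1: VC-HIT | VC [9, 5]
  [14] addr=0x2f blk=11 s=1: L1-HIT | VC [9, 5]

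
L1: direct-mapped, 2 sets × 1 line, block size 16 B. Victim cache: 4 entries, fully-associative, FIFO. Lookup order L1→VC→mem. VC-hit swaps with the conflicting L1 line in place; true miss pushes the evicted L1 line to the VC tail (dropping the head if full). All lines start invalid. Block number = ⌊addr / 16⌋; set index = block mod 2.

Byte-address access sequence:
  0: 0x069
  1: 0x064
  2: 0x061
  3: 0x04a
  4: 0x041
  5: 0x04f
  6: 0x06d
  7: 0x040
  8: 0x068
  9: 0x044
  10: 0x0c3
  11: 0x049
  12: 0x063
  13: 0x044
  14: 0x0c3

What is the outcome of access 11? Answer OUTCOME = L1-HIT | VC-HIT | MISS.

OUTCOME = VC-HIT

0: 0x69 (blk 6, set 0) → MISS  vc=[]
1: 0x64 (blk 6, set 0) → L1-HIT  vc=[]
2: 0x61 (blk 6, set 0) → L1-HIT  vc=[]
3: 0x4a (blk 4, set 0) → MISS  vc=[6]
4: 0x41 (blk 4, set 0) → L1-HIT  vc=[6]
5: 0x4f (blk 4, set 0) → L1-HIT  vc=[6]
6: 0x6d (blk 6, set 0) → VC-HIT  vc=[4]
7: 0x40 (blk 4, set 0) → VC-HIT  vc=[6]
8: 0x68 (blk 6, set 0) → VC-HIT  vc=[4]
9: 0x44 (blk 4, set 0) → VC-HIT  vc=[6]
10: 0xc3 (blk 12, set 0) → MISS  vc=[6, 4]
11: 0x49 (blk 4, set 0) → VC-HIT  vc=[6, 12]
12: 0x63 (blk 6, set 0) → VC-HIT  vc=[4, 12]
13: 0x44 (blk 4, set 0) → VC-HIT  vc=[6, 12]
14: 0xc3 (blk 12, set 0) → VC-HIT  vc=[6, 4]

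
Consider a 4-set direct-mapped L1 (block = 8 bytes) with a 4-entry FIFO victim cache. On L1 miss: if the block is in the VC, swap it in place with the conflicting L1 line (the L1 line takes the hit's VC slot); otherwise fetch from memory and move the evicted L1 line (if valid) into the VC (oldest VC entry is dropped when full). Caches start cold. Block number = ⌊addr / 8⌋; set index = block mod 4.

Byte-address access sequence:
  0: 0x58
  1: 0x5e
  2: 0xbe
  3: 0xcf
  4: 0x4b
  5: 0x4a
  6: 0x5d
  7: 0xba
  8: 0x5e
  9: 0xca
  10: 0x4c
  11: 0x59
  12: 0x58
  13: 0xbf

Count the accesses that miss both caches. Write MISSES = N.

0: 0x58 (blk 11, set 3) → MISS  vc=[]
1: 0x5e (blk 11, set 3) → L1-HIT  vc=[]
2: 0xbe (blk 23, set 3) → MISS  vc=[11]
3: 0xcf (blk 25, set 1) → MISS  vc=[11]
4: 0x4b (blk 9, set 1) → MISS  vc=[11, 25]
5: 0x4a (blk 9, set 1) → L1-HIT  vc=[11, 25]
6: 0x5d (blk 11, set 3) → VC-HIT  vc=[23, 25]
7: 0xba (blk 23, set 3) → VC-HIT  vc=[11, 25]
8: 0x5e (blk 11, set 3) → VC-HIT  vc=[23, 25]
9: 0xca (blk 25, set 1) → VC-HIT  vc=[23, 9]
10: 0x4c (blk 9, set 1) → VC-HIT  vc=[23, 25]
11: 0x59 (blk 11, set 3) → L1-HIT  vc=[23, 25]
12: 0x58 (blk 11, set 3) → L1-HIT  vc=[23, 25]
13: 0xbf (blk 23, set 3) → VC-HIT  vc=[11, 25]

MISSES = 4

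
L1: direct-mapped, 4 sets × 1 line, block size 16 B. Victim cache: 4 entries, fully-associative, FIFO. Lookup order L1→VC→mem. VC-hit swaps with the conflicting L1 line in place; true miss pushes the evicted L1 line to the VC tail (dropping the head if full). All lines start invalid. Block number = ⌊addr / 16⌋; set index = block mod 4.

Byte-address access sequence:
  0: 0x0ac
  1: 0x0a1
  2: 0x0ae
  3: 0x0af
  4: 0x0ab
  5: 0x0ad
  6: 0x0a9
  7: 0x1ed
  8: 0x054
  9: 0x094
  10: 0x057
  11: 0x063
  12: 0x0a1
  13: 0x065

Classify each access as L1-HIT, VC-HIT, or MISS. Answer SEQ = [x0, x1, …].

  [0] addr=0xac blk=10 s=2: MISS | VC []
  [1] addr=0xa1 blk=10 s=2: L1-HIT | VC []
  [2] addr=0xae blk=10 s=2: L1-HIT | VC []
  [3] addr=0xaf blk=10 s=2: L1-HIT | VC []
  [4] addr=0xab blk=10 s=2: L1-HIT | VC []
  [5] addr=0xad blk=10 s=2: L1-HIT | VC []
  [6] addr=0xa9 blk=10 s=2: L1-HIT | VC []
  [7] addr=0x1ed blk=30 s=2: MISS | VC [10]
  [8] addr=0x54 blk=5 s=1: MISS | VC [10]
  [9] addr=0x94 blk=9 s=1: MISS | VC [10, 5]
  [10] addr=0x57 blk=5 s=1: VC-HIT | VC [10, 9]
  [11] addr=0x63 blk=6 s=2: MISS | VC [10, 9, 30]
  [12] addr=0xa1 blk=10 s=2: VC-HIT | VC [6, 9, 30]
  [13] addr=0x65 blk=6 s=2: VC-HIT | VC [10, 9, 30]

SEQ = [MISS, L1-HIT, L1-HIT, L1-HIT, L1-HIT, L1-HIT, L1-HIT, MISS, MISS, MISS, VC-HIT, MISS, VC-HIT, VC-HIT]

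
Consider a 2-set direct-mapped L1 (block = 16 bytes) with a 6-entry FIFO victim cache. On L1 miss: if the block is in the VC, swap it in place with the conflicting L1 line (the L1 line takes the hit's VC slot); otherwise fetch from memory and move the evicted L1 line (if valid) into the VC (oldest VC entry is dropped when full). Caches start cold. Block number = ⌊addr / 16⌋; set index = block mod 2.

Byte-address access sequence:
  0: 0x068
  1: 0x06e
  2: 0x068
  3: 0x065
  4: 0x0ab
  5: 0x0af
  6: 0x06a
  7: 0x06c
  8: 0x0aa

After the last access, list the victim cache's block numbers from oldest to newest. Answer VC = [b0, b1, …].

VC = [6]

  [0] addr=0x68 blk=6 s=0: MISS | VC []
  [1] addr=0x6e blk=6 s=0: L1-HIT | VC []
  [2] addr=0x68 blk=6 s=0: L1-HIT | VC []
  [3] addr=0x65 blk=6 s=0: L1-HIT | VC []
  [4] addr=0xab blk=10 s=0: MISS | VC [6]
  [5] addr=0xaf blk=10 s=0: L1-HIT | VC [6]
  [6] addr=0x6a blk=6 s=0: VC-HIT | VC [10]
  [7] addr=0x6c blk=6 s=0: L1-HIT | VC [10]
  [8] addr=0xaa blk=10 s=0: VC-HIT | VC [6]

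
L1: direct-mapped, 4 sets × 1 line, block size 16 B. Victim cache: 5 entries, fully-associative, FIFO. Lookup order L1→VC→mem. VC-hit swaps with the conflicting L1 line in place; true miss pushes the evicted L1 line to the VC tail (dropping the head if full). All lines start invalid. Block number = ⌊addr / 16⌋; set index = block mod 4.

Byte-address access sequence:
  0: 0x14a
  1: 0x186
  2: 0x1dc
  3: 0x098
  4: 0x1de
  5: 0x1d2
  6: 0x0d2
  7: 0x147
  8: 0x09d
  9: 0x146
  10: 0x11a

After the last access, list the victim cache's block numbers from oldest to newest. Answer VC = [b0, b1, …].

0: 0x14a (blk 20, set 0) → MISS  vc=[]
1: 0x186 (blk 24, set 0) → MISS  vc=[20]
2: 0x1dc (blk 29, set 1) → MISS  vc=[20]
3: 0x98 (blk 9, set 1) → MISS  vc=[20, 29]
4: 0x1de (blk 29, set 1) → VC-HIT  vc=[20, 9]
5: 0x1d2 (blk 29, set 1) → L1-HIT  vc=[20, 9]
6: 0xd2 (blk 13, set 1) → MISS  vc=[20, 9, 29]
7: 0x147 (blk 20, set 0) → VC-HIT  vc=[24, 9, 29]
8: 0x9d (blk 9, set 1) → VC-HIT  vc=[24, 13, 29]
9: 0x146 (blk 20, set 0) → L1-HIT  vc=[24, 13, 29]
10: 0x11a (blk 17, set 1) → MISS  vc=[24, 13, 29, 9]

VC = [24, 13, 29, 9]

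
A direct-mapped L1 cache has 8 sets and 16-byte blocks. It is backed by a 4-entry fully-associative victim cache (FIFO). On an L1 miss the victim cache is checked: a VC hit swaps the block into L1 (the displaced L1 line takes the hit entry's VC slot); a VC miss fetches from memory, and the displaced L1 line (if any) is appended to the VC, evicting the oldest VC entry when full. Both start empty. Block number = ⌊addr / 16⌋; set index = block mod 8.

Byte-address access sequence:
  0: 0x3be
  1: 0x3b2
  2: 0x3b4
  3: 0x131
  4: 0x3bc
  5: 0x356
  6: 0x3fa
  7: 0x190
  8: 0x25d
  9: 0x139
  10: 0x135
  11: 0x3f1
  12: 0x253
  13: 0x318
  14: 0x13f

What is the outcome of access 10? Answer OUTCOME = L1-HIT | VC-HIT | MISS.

OUTCOME = L1-HIT

0: 0x3be (blk 59, set 3) → MISS  vc=[]
1: 0x3b2 (blk 59, set 3) → L1-HIT  vc=[]
2: 0x3b4 (blk 59, set 3) → L1-HIT  vc=[]
3: 0x131 (blk 19, set 3) → MISS  vc=[59]
4: 0x3bc (blk 59, set 3) → VC-HIT  vc=[19]
5: 0x356 (blk 53, set 5) → MISS  vc=[19]
6: 0x3fa (blk 63, set 7) → MISS  vc=[19]
7: 0x190 (blk 25, set 1) → MISS  vc=[19]
8: 0x25d (blk 37, set 5) → MISS  vc=[19, 53]
9: 0x139 (blk 19, set 3) → VC-HIT  vc=[59, 53]
10: 0x135 (blk 19, set 3) → L1-HIT  vc=[59, 53]
11: 0x3f1 (blk 63, set 7) → L1-HIT  vc=[59, 53]
12: 0x253 (blk 37, set 5) → L1-HIT  vc=[59, 53]
13: 0x318 (blk 49, set 1) → MISS  vc=[59, 53, 25]
14: 0x13f (blk 19, set 3) → L1-HIT  vc=[59, 53, 25]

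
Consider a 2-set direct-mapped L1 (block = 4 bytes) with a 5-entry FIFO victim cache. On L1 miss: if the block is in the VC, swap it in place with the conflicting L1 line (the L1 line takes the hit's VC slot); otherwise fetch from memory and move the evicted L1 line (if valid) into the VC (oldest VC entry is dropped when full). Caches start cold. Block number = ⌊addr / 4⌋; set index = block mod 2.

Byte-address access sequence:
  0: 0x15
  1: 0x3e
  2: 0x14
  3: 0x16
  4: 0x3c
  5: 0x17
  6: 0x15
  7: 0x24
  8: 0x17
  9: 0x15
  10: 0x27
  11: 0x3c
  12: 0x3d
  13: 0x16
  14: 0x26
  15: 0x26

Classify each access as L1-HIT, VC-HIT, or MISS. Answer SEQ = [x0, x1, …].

SEQ = [MISS, MISS, VC-HIT, L1-HIT, VC-HIT, VC-HIT, L1-HIT, MISS, VC-HIT, L1-HIT, VC-HIT, VC-HIT, L1-HIT, VC-HIT, VC-HIT, L1-HIT]

  [0] addr=0x15 blk=5 s=1: MISS | VC []
  [1] addr=0x3e blk=15 s=1: MISS | VC [5]
  [2] addr=0x14 blk=5 s=1: VC-HIT | VC [15]
  [3] addr=0x16 blk=5 s=1: L1-HIT | VC [15]
  [4] addr=0x3c blk=15 s=1: VC-HIT | VC [5]
  [5] addr=0x17 blk=5 s=1: VC-HIT | VC [15]
  [6] addr=0x15 blk=5 s=1: L1-HIT | VC [15]
  [7] addr=0x24 blk=9 s=1: MISS | VC [15, 5]
  [8] addr=0x17 blk=5 s=1: VC-HIT | VC [15, 9]
  [9] addr=0x15 blk=5 s=1: L1-HIT | VC [15, 9]
  [10] addr=0x27 blk=9 s=1: VC-HIT | VC [15, 5]
  [11] addr=0x3c blk=15 s=1: VC-HIT | VC [9, 5]
  [12] addr=0x3d blk=15 s=1: L1-HIT | VC [9, 5]
  [13] addr=0x16 blk=5 s=1: VC-HIT | VC [9, 15]
  [14] addr=0x26 blk=9 s=1: VC-HIT | VC [5, 15]
  [15] addr=0x26 blk=9 s=1: L1-HIT | VC [5, 15]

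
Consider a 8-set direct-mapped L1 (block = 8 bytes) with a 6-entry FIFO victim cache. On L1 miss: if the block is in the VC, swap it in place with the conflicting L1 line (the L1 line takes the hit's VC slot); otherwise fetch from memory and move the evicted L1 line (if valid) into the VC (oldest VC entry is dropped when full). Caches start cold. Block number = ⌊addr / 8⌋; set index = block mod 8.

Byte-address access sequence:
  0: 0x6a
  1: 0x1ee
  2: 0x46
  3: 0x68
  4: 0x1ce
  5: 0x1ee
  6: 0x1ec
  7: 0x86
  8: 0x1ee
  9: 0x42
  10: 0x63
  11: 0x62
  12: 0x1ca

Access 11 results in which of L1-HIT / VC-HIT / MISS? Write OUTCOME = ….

  [0] addr=0x6a blk=13 s=5: MISS | VC []
  [1] addr=0x1ee blk=61 s=5: MISS | VC [13]
  [2] addr=0x46 blk=8 s=0: MISS | VC [13]
  [3] addr=0x68 blk=13 s=5: VC-HIT | VC [61]
  [4] addr=0x1ce blk=57 s=1: MISS | VC [61]
  [5] addr=0x1ee blk=61 s=5: VC-HIT | VC [13]
  [6] addr=0x1ec blk=61 s=5: L1-HIT | VC [13]
  [7] addr=0x86 blk=16 s=0: MISS | VC [13, 8]
  [8] addr=0x1ee blk=61 s=5: L1-HIT | VC [13, 8]
  [9] addr=0x42 blk=8 s=0: VC-HIT | VC [13, 16]
  [10] addr=0x63 blk=12 s=4: MISS | VC [13, 16]
  [11] addr=0x62 blk=12 s=4: L1-HIT | VC [13, 16]
  [12] addr=0x1ca blk=57 s=1: L1-HIT | VC [13, 16]

OUTCOME = L1-HIT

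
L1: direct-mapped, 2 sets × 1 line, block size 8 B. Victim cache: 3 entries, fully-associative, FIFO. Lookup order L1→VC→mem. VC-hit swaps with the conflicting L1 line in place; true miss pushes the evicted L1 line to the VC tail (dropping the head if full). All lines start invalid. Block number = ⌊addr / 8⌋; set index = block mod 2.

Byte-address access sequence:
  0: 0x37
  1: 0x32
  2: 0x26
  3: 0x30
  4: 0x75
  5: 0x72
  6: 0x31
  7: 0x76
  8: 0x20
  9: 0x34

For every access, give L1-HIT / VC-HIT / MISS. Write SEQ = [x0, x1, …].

  [0] addr=0x37 blk=6 s=0: MISS | VC []
  [1] addr=0x32 blk=6 s=0: L1-HIT | VC []
  [2] addr=0x26 blk=4 s=0: MISS | VC [6]
  [3] addr=0x30 blk=6 s=0: VC-HIT | VC [4]
  [4] addr=0x75 blk=14 s=0: MISS | VC [4, 6]
  [5] addr=0x72 blk=14 s=0: L1-HIT | VC [4, 6]
  [6] addr=0x31 blk=6 s=0: VC-HIT | VC [4, 14]
  [7] addr=0x76 blk=14 s=0: VC-HIT | VC [4, 6]
  [8] addr=0x20 blk=4 s=0: VC-HIT | VC [14, 6]
  [9] addr=0x34 blk=6 s=0: VC-HIT | VC [14, 4]

SEQ = [MISS, L1-HIT, MISS, VC-HIT, MISS, L1-HIT, VC-HIT, VC-HIT, VC-HIT, VC-HIT]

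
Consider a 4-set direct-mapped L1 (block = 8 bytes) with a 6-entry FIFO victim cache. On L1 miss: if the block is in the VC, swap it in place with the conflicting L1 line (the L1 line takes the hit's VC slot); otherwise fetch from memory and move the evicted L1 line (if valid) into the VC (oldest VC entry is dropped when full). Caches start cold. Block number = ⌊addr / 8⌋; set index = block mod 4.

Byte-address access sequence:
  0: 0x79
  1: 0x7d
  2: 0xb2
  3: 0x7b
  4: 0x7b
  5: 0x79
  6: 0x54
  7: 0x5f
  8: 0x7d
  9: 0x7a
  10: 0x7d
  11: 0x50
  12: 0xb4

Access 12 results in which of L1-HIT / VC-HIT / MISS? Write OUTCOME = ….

OUTCOME = VC-HIT

0: 0x79 (blk 15, set 3) → MISS  vc=[]
1: 0x7d (blk 15, set 3) → L1-HIT  vc=[]
2: 0xb2 (blk 22, set 2) → MISS  vc=[]
3: 0x7b (blk 15, set 3) → L1-HIT  vc=[]
4: 0x7b (blk 15, set 3) → L1-HIT  vc=[]
5: 0x79 (blk 15, set 3) → L1-HIT  vc=[]
6: 0x54 (blk 10, set 2) → MISS  vc=[22]
7: 0x5f (blk 11, set 3) → MISS  vc=[22, 15]
8: 0x7d (blk 15, set 3) → VC-HIT  vc=[22, 11]
9: 0x7a (blk 15, set 3) → L1-HIT  vc=[22, 11]
10: 0x7d (blk 15, set 3) → L1-HIT  vc=[22, 11]
11: 0x50 (blk 10, set 2) → L1-HIT  vc=[22, 11]
12: 0xb4 (blk 22, set 2) → VC-HIT  vc=[10, 11]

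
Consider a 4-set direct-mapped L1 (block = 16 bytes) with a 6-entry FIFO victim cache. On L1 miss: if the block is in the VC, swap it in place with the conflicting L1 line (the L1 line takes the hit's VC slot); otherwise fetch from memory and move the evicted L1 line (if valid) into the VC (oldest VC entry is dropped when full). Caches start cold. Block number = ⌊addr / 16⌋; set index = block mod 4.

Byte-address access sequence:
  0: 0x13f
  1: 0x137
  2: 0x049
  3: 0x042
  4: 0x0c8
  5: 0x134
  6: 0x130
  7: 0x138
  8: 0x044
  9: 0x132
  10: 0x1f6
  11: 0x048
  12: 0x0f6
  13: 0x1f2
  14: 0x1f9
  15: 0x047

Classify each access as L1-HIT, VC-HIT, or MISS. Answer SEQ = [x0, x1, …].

SEQ = [MISS, L1-HIT, MISS, L1-HIT, MISS, L1-HIT, L1-HIT, L1-HIT, VC-HIT, L1-HIT, MISS, L1-HIT, MISS, VC-HIT, L1-HIT, L1-HIT]

#0 0x13f→b19/s3 MISS; vc=[]
#1 0x137→b19/s3 L1-HIT; vc=[]
#2 0x49→b4/s0 MISS; vc=[]
#3 0x42→b4/s0 L1-HIT; vc=[]
#4 0xc8→b12/s0 MISS; vc=[4]
#5 0x134→b19/s3 L1-HIT; vc=[4]
#6 0x130→b19/s3 L1-HIT; vc=[4]
#7 0x138→b19/s3 L1-HIT; vc=[4]
#8 0x44→b4/s0 VC-HIT; vc=[12]
#9 0x132→b19/s3 L1-HIT; vc=[12]
#10 0x1f6→b31/s3 MISS; vc=[12,19]
#11 0x48→b4/s0 L1-HIT; vc=[12,19]
#12 0xf6→b15/s3 MISS; vc=[12,19,31]
#13 0x1f2→b31/s3 VC-HIT; vc=[12,19,15]
#14 0x1f9→b31/s3 L1-HIT; vc=[12,19,15]
#15 0x47→b4/s0 L1-HIT; vc=[12,19,15]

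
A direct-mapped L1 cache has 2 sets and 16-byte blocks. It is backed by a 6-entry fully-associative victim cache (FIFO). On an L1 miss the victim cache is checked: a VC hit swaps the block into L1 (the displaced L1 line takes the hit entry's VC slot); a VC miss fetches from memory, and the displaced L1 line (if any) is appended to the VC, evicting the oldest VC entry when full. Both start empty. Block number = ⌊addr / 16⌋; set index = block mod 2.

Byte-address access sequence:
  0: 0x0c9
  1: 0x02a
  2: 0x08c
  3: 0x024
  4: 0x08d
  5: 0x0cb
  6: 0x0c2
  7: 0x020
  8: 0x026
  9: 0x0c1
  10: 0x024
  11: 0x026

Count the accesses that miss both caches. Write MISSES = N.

MISSES = 3

0: 0xc9 (blk 12, set 0) → MISS  vc=[]
1: 0x2a (blk 2, set 0) → MISS  vc=[12]
2: 0x8c (blk 8, set 0) → MISS  vc=[12, 2]
3: 0x24 (blk 2, set 0) → VC-HIT  vc=[12, 8]
4: 0x8d (blk 8, set 0) → VC-HIT  vc=[12, 2]
5: 0xcb (blk 12, set 0) → VC-HIT  vc=[8, 2]
6: 0xc2 (blk 12, set 0) → L1-HIT  vc=[8, 2]
7: 0x20 (blk 2, set 0) → VC-HIT  vc=[8, 12]
8: 0x26 (blk 2, set 0) → L1-HIT  vc=[8, 12]
9: 0xc1 (blk 12, set 0) → VC-HIT  vc=[8, 2]
10: 0x24 (blk 2, set 0) → VC-HIT  vc=[8, 12]
11: 0x26 (blk 2, set 0) → L1-HIT  vc=[8, 12]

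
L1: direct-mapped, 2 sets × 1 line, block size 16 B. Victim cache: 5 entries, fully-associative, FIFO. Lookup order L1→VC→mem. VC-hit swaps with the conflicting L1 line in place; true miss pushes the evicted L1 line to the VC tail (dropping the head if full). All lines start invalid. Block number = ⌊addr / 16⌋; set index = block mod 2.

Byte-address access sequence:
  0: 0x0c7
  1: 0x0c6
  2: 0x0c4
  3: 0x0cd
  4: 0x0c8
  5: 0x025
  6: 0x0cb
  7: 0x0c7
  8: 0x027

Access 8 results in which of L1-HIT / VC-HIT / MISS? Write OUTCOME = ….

#0 0xc7→b12/s0 MISS; vc=[]
#1 0xc6→b12/s0 L1-HIT; vc=[]
#2 0xc4→b12/s0 L1-HIT; vc=[]
#3 0xcd→b12/s0 L1-HIT; vc=[]
#4 0xc8→b12/s0 L1-HIT; vc=[]
#5 0x25→b2/s0 MISS; vc=[12]
#6 0xcb→b12/s0 VC-HIT; vc=[2]
#7 0xc7→b12/s0 L1-HIT; vc=[2]
#8 0x27→b2/s0 VC-HIT; vc=[12]

OUTCOME = VC-HIT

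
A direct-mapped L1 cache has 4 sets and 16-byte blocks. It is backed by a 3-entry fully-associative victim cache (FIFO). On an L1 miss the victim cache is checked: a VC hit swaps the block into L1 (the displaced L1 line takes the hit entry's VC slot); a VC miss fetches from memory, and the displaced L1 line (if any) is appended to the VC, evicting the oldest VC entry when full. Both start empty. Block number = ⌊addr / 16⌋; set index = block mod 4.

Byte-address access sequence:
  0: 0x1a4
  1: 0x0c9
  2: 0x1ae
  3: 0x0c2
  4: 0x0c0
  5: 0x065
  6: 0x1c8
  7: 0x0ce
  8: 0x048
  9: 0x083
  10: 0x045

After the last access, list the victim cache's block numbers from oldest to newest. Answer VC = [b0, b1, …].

VC = [28, 12, 8]

0: 0x1a4 (blk 26, set 2) → MISS  vc=[]
1: 0xc9 (blk 12, set 0) → MISS  vc=[]
2: 0x1ae (blk 26, set 2) → L1-HIT  vc=[]
3: 0xc2 (blk 12, set 0) → L1-HIT  vc=[]
4: 0xc0 (blk 12, set 0) → L1-HIT  vc=[]
5: 0x65 (blk 6, set 2) → MISS  vc=[26]
6: 0x1c8 (blk 28, set 0) → MISS  vc=[26, 12]
7: 0xce (blk 12, set 0) → VC-HIT  vc=[26, 28]
8: 0x48 (blk 4, set 0) → MISS  vc=[26, 28, 12]
9: 0x83 (blk 8, set 0) → MISS  vc=[28, 12, 4]
10: 0x45 (blk 4, set 0) → VC-HIT  vc=[28, 12, 8]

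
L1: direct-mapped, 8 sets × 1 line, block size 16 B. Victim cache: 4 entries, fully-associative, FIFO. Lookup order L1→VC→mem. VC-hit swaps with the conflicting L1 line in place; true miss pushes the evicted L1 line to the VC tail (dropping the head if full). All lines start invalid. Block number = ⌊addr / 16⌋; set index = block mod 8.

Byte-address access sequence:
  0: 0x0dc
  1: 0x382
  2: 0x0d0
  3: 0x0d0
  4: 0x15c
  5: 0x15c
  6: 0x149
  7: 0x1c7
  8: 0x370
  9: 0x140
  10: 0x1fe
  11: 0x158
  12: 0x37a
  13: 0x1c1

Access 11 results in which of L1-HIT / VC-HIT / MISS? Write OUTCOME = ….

OUTCOME = L1-HIT

0: 0xdc (blk 13, set 5) → MISS  vc=[]
1: 0x382 (blk 56, set 0) → MISS  vc=[]
2: 0xd0 (blk 13, set 5) → L1-HIT  vc=[]
3: 0xd0 (blk 13, set 5) → L1-HIT  vc=[]
4: 0x15c (blk 21, set 5) → MISS  vc=[13]
5: 0x15c (blk 21, set 5) → L1-HIT  vc=[13]
6: 0x149 (blk 20, set 4) → MISS  vc=[13]
7: 0x1c7 (blk 28, set 4) → MISS  vc=[13, 20]
8: 0x370 (blk 55, set 7) → MISS  vc=[13, 20]
9: 0x140 (blk 20, set 4) → VC-HIT  vc=[13, 28]
10: 0x1fe (blk 31, set 7) → MISS  vc=[13, 28, 55]
11: 0x158 (blk 21, set 5) → L1-HIT  vc=[13, 28, 55]
12: 0x37a (blk 55, set 7) → VC-HIT  vc=[13, 28, 31]
13: 0x1c1 (blk 28, set 4) → VC-HIT  vc=[13, 20, 31]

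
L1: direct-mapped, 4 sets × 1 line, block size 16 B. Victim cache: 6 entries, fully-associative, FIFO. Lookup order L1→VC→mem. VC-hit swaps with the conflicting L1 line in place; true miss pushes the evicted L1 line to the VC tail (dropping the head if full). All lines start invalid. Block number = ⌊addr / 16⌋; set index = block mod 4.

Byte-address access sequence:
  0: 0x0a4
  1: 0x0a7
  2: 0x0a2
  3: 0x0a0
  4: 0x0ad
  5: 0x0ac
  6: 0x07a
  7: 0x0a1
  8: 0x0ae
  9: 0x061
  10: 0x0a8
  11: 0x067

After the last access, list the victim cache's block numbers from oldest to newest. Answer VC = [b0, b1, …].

VC = [10]

0: 0xa4 (blk 10, set 2) → MISS  vc=[]
1: 0xa7 (blk 10, set 2) → L1-HIT  vc=[]
2: 0xa2 (blk 10, set 2) → L1-HIT  vc=[]
3: 0xa0 (blk 10, set 2) → L1-HIT  vc=[]
4: 0xad (blk 10, set 2) → L1-HIT  vc=[]
5: 0xac (blk 10, set 2) → L1-HIT  vc=[]
6: 0x7a (blk 7, set 3) → MISS  vc=[]
7: 0xa1 (blk 10, set 2) → L1-HIT  vc=[]
8: 0xae (blk 10, set 2) → L1-HIT  vc=[]
9: 0x61 (blk 6, set 2) → MISS  vc=[10]
10: 0xa8 (blk 10, set 2) → VC-HIT  vc=[6]
11: 0x67 (blk 6, set 2) → VC-HIT  vc=[10]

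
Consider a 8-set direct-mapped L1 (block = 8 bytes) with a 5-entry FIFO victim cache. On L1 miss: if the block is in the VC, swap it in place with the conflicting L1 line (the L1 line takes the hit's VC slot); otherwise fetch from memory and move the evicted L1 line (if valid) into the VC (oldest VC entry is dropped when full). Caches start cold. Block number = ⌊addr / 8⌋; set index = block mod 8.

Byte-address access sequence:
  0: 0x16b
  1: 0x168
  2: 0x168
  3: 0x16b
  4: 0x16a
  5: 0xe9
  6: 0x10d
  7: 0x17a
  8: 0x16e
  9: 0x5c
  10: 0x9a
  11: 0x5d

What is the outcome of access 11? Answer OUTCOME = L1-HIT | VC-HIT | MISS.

0: 0x16b (blk 45, set 5) → MISS  vc=[]
1: 0x168 (blk 45, set 5) → L1-HIT  vc=[]
2: 0x168 (blk 45, set 5) → L1-HIT  vc=[]
3: 0x16b (blk 45, set 5) → L1-HIT  vc=[]
4: 0x16a (blk 45, set 5) → L1-HIT  vc=[]
5: 0xe9 (blk 29, set 5) → MISS  vc=[45]
6: 0x10d (blk 33, set 1) → MISS  vc=[45]
7: 0x17a (blk 47, set 7) → MISS  vc=[45]
8: 0x16e (blk 45, set 5) → VC-HIT  vc=[29]
9: 0x5c (blk 11, set 3) → MISS  vc=[29]
10: 0x9a (blk 19, set 3) → MISS  vc=[29, 11]
11: 0x5d (blk 11, set 3) → VC-HIT  vc=[29, 19]

OUTCOME = VC-HIT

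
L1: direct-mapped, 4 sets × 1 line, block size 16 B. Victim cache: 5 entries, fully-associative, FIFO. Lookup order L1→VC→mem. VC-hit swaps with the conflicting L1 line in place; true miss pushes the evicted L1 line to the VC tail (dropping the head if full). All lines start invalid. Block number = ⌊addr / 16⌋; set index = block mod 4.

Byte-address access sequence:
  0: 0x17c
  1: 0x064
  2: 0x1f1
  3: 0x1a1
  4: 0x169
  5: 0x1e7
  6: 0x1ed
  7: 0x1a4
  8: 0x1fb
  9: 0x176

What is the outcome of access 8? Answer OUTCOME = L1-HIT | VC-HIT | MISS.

OUTCOME = L1-HIT

#0 0x17c→b23/s3 MISS; vc=[]
#1 0x64→b6/s2 MISS; vc=[]
#2 0x1f1→b31/s3 MISS; vc=[23]
#3 0x1a1→b26/s2 MISS; vc=[23,6]
#4 0x169→b22/s2 MISS; vc=[23,6,26]
#5 0x1e7→b30/s2 MISS; vc=[23,6,26,22]
#6 0x1ed→b30/s2 L1-HIT; vc=[23,6,26,22]
#7 0x1a4→b26/s2 VC-HIT; vc=[23,6,30,22]
#8 0x1fb→b31/s3 L1-HIT; vc=[23,6,30,22]
#9 0x176→b23/s3 VC-HIT; vc=[31,6,30,22]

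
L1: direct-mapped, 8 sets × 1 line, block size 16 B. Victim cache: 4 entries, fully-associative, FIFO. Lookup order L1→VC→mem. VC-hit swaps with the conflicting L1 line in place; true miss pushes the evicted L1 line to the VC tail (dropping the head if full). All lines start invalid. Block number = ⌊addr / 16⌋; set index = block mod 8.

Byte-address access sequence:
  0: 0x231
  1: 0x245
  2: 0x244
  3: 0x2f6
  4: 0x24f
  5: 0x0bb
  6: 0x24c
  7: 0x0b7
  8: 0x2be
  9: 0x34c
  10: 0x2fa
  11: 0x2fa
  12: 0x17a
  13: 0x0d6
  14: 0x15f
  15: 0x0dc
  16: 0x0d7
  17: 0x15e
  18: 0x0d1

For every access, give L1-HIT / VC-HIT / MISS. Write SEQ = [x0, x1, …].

SEQ = [MISS, MISS, L1-HIT, MISS, L1-HIT, MISS, L1-HIT, L1-HIT, MISS, MISS, L1-HIT, L1-HIT, MISS, MISS, MISS, VC-HIT, L1-HIT, VC-HIT, VC-HIT]

0: 0x231 (blk 35, set 3) → MISS  vc=[]
1: 0x245 (blk 36, set 4) → MISS  vc=[]
2: 0x244 (blk 36, set 4) → L1-HIT  vc=[]
3: 0x2f6 (blk 47, set 7) → MISS  vc=[]
4: 0x24f (blk 36, set 4) → L1-HIT  vc=[]
5: 0xbb (blk 11, set 3) → MISS  vc=[35]
6: 0x24c (blk 36, set 4) → L1-HIT  vc=[35]
7: 0xb7 (blk 11, set 3) → L1-HIT  vc=[35]
8: 0x2be (blk 43, set 3) → MISS  vc=[35, 11]
9: 0x34c (blk 52, set 4) → MISS  vc=[35, 11, 36]
10: 0x2fa (blk 47, set 7) → L1-HIT  vc=[35, 11, 36]
11: 0x2fa (blk 47, set 7) → L1-HIT  vc=[35, 11, 36]
12: 0x17a (blk 23, set 7) → MISS  vc=[35, 11, 36, 47]
13: 0xd6 (blk 13, set 5) → MISS  vc=[35, 11, 36, 47]
14: 0x15f (blk 21, set 5) → MISS  vc=[11, 36, 47, 13]
15: 0xdc (blk 13, set 5) → VC-HIT  vc=[11, 36, 47, 21]
16: 0xd7 (blk 13, set 5) → L1-HIT  vc=[11, 36, 47, 21]
17: 0x15e (blk 21, set 5) → VC-HIT  vc=[11, 36, 47, 13]
18: 0xd1 (blk 13, set 5) → VC-HIT  vc=[11, 36, 47, 21]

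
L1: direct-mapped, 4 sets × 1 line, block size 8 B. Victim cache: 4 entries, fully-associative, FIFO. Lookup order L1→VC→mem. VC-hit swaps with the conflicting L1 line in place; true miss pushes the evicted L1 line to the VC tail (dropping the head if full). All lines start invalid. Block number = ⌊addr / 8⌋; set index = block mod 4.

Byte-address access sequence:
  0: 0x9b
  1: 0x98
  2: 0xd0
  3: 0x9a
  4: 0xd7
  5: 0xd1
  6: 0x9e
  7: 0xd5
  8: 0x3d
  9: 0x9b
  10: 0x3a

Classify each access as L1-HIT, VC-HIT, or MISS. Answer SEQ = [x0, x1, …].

SEQ = [MISS, L1-HIT, MISS, L1-HIT, L1-HIT, L1-HIT, L1-HIT, L1-HIT, MISS, VC-HIT, VC-HIT]

0: 0x9b (blk 19, set 3) → MISS  vc=[]
1: 0x98 (blk 19, set 3) → L1-HIT  vc=[]
2: 0xd0 (blk 26, set 2) → MISS  vc=[]
3: 0x9a (blk 19, set 3) → L1-HIT  vc=[]
4: 0xd7 (blk 26, set 2) → L1-HIT  vc=[]
5: 0xd1 (blk 26, set 2) → L1-HIT  vc=[]
6: 0x9e (blk 19, set 3) → L1-HIT  vc=[]
7: 0xd5 (blk 26, set 2) → L1-HIT  vc=[]
8: 0x3d (blk 7, set 3) → MISS  vc=[19]
9: 0x9b (blk 19, set 3) → VC-HIT  vc=[7]
10: 0x3a (blk 7, set 3) → VC-HIT  vc=[19]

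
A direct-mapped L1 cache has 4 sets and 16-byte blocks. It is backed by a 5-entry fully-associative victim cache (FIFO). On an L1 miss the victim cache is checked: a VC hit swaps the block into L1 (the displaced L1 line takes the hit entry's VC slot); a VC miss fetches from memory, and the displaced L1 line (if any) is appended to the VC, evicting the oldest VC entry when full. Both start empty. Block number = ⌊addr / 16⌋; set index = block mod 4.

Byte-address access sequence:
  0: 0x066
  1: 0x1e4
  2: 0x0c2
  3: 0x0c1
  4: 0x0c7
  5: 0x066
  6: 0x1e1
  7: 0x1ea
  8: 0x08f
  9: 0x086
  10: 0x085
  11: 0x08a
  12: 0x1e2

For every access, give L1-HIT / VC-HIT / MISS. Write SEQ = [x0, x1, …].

  [0] addr=0x66 blk=6 s=2: MISS | VC []
  [1] addr=0x1e4 blk=30 s=2: MISS | VC [6]
  [2] addr=0xc2 blk=12 s=0: MISS | VC [6]
  [3] addr=0xc1 blk=12 s=0: L1-HIT | VC [6]
  [4] addr=0xc7 blk=12 s=0: L1-HIT | VC [6]
  [5] addr=0x66 blk=6 s=2: VC-HIT | VC [30]
  [6] addr=0x1e1 blk=30 s=2: VC-HIT | VC [6]
  [7] addr=0x1ea blk=30 s=2: L1-HIT | VC [6]
  [8] addr=0x8f blk=8 s=0: MISS | VC [6, 12]
  [9] addr=0x86 blk=8 s=0: L1-HIT | VC [6, 12]
  [10] addr=0x85 blk=8 s=0: L1-HIT | VC [6, 12]
  [11] addr=0x8a blk=8 s=0: L1-HIT | VC [6, 12]
  [12] addr=0x1e2 blk=30 s=2: L1-HIT | VC [6, 12]

SEQ = [MISS, MISS, MISS, L1-HIT, L1-HIT, VC-HIT, VC-HIT, L1-HIT, MISS, L1-HIT, L1-HIT, L1-HIT, L1-HIT]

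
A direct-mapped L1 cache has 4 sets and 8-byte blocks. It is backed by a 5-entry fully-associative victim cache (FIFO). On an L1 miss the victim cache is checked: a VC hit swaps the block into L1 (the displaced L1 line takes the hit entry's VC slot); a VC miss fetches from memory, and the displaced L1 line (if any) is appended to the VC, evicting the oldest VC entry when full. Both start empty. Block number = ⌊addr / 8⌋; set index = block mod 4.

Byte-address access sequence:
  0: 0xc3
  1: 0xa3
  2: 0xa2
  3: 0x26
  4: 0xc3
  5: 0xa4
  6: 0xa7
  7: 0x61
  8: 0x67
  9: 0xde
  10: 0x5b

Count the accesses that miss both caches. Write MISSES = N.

MISSES = 6

#0 0xc3→b24/s0 MISS; vc=[]
#1 0xa3→b20/s0 MISS; vc=[24]
#2 0xa2→b20/s0 L1-HIT; vc=[24]
#3 0x26→b4/s0 MISS; vc=[24,20]
#4 0xc3→b24/s0 VC-HIT; vc=[4,20]
#5 0xa4→b20/s0 VC-HIT; vc=[4,24]
#6 0xa7→b20/s0 L1-HIT; vc=[4,24]
#7 0x61→b12/s0 MISS; vc=[4,24,20]
#8 0x67→b12/s0 L1-HIT; vc=[4,24,20]
#9 0xde→b27/s3 MISS; vc=[4,24,20]
#10 0x5b→b11/s3 MISS; vc=[4,24,20,27]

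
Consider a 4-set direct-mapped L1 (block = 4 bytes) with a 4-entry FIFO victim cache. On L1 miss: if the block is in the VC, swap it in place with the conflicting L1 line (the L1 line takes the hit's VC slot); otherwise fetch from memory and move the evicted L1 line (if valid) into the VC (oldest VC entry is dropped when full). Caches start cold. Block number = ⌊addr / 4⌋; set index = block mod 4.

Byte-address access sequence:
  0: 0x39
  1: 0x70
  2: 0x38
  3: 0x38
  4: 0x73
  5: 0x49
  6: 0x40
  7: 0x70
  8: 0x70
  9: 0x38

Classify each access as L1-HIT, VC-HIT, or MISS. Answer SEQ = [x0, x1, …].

#0 0x39→b14/s2 MISS; vc=[]
#1 0x70→b28/s0 MISS; vc=[]
#2 0x38→b14/s2 L1-HIT; vc=[]
#3 0x38→b14/s2 L1-HIT; vc=[]
#4 0x73→b28/s0 L1-HIT; vc=[]
#5 0x49→b18/s2 MISS; vc=[14]
#6 0x40→b16/s0 MISS; vc=[14,28]
#7 0x70→b28/s0 VC-HIT; vc=[14,16]
#8 0x70→b28/s0 L1-HIT; vc=[14,16]
#9 0x38→b14/s2 VC-HIT; vc=[18,16]

SEQ = [MISS, MISS, L1-HIT, L1-HIT, L1-HIT, MISS, MISS, VC-HIT, L1-HIT, VC-HIT]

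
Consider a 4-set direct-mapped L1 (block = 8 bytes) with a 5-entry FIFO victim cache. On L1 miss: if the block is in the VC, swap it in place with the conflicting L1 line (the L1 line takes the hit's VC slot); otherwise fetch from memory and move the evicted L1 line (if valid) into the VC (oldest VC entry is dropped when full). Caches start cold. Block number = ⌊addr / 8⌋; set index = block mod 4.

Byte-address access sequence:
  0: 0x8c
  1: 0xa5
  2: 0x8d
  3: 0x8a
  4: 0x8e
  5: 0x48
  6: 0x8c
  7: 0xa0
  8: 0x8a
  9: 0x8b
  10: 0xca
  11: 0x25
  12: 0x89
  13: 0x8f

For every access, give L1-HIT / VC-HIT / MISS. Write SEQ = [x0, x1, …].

SEQ = [MISS, MISS, L1-HIT, L1-HIT, L1-HIT, MISS, VC-HIT, L1-HIT, L1-HIT, L1-HIT, MISS, MISS, VC-HIT, L1-HIT]

#0 0x8c→b17/s1 MISS; vc=[]
#1 0xa5→b20/s0 MISS; vc=[]
#2 0x8d→b17/s1 L1-HIT; vc=[]
#3 0x8a→b17/s1 L1-HIT; vc=[]
#4 0x8e→b17/s1 L1-HIT; vc=[]
#5 0x48→b9/s1 MISS; vc=[17]
#6 0x8c→b17/s1 VC-HIT; vc=[9]
#7 0xa0→b20/s0 L1-HIT; vc=[9]
#8 0x8a→b17/s1 L1-HIT; vc=[9]
#9 0x8b→b17/s1 L1-HIT; vc=[9]
#10 0xca→b25/s1 MISS; vc=[9,17]
#11 0x25→b4/s0 MISS; vc=[9,17,20]
#12 0x89→b17/s1 VC-HIT; vc=[9,25,20]
#13 0x8f→b17/s1 L1-HIT; vc=[9,25,20]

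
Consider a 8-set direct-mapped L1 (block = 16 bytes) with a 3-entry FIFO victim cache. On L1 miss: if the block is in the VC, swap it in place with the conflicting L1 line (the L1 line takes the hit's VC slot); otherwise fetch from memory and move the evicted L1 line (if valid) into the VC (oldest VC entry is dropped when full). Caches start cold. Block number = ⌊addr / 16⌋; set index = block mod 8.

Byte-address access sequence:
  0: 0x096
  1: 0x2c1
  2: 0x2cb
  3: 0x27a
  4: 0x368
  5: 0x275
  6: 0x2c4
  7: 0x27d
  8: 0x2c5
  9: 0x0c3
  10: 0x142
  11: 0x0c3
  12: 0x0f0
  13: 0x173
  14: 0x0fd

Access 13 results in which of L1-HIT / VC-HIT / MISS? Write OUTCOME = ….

0: 0x96 (blk 9, set 1) → MISS  vc=[]
1: 0x2c1 (blk 44, set 4) → MISS  vc=[]
2: 0x2cb (blk 44, set 4) → L1-HIT  vc=[]
3: 0x27a (blk 39, set 7) → MISS  vc=[]
4: 0x368 (blk 54, set 6) → MISS  vc=[]
5: 0x275 (blk 39, set 7) → L1-HIT  vc=[]
6: 0x2c4 (blk 44, set 4) → L1-HIT  vc=[]
7: 0x27d (blk 39, set 7) → L1-HIT  vc=[]
8: 0x2c5 (blk 44, set 4) → L1-HIT  vc=[]
9: 0xc3 (blk 12, set 4) → MISS  vc=[44]
10: 0x142 (blk 20, set 4) → MISS  vc=[44, 12]
11: 0xc3 (blk 12, set 4) → VC-HIT  vc=[44, 20]
12: 0xf0 (blk 15, set 7) → MISS  vc=[44, 20, 39]
13: 0x173 (blk 23, set 7) → MISS  vc=[20, 39, 15]
14: 0xfd (blk 15, set 7) → VC-HIT  vc=[20, 39, 23]

OUTCOME = MISS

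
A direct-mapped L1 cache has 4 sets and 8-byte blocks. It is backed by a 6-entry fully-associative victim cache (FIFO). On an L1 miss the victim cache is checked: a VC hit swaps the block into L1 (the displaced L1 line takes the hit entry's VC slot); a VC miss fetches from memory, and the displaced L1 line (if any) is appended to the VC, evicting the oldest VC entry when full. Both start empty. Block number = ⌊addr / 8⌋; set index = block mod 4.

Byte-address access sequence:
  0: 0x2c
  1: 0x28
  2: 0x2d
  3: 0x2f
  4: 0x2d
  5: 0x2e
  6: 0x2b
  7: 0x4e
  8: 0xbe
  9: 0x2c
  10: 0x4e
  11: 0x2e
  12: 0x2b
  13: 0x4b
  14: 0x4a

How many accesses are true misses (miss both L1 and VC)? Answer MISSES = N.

0: 0x2c (blk 5, set 1) → MISS  vc=[]
1: 0x28 (blk 5, set 1) → L1-HIT  vc=[]
2: 0x2d (blk 5, set 1) → L1-HIT  vc=[]
3: 0x2f (blk 5, set 1) → L1-HIT  vc=[]
4: 0x2d (blk 5, set 1) → L1-HIT  vc=[]
5: 0x2e (blk 5, set 1) → L1-HIT  vc=[]
6: 0x2b (blk 5, set 1) → L1-HIT  vc=[]
7: 0x4e (blk 9, set 1) → MISS  vc=[5]
8: 0xbe (blk 23, set 3) → MISS  vc=[5]
9: 0x2c (blk 5, set 1) → VC-HIT  vc=[9]
10: 0x4e (blk 9, set 1) → VC-HIT  vc=[5]
11: 0x2e (blk 5, set 1) → VC-HIT  vc=[9]
12: 0x2b (blk 5, set 1) → L1-HIT  vc=[9]
13: 0x4b (blk 9, set 1) → VC-HIT  vc=[5]
14: 0x4a (blk 9, set 1) → L1-HIT  vc=[5]

MISSES = 3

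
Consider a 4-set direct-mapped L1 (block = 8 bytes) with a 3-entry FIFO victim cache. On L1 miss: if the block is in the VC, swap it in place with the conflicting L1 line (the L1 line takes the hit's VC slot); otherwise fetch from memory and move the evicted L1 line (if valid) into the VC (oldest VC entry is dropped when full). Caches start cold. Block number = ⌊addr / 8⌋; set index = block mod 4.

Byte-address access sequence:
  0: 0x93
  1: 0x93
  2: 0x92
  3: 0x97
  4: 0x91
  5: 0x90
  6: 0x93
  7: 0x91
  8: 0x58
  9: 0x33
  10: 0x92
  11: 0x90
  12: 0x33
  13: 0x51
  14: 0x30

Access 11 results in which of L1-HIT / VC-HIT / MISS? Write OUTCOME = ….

OUTCOME = L1-HIT

0: 0x93 (blk 18, set 2) → MISS  vc=[]
1: 0x93 (blk 18, set 2) → L1-HIT  vc=[]
2: 0x92 (blk 18, set 2) → L1-HIT  vc=[]
3: 0x97 (blk 18, set 2) → L1-HIT  vc=[]
4: 0x91 (blk 18, set 2) → L1-HIT  vc=[]
5: 0x90 (blk 18, set 2) → L1-HIT  vc=[]
6: 0x93 (blk 18, set 2) → L1-HIT  vc=[]
7: 0x91 (blk 18, set 2) → L1-HIT  vc=[]
8: 0x58 (blk 11, set 3) → MISS  vc=[]
9: 0x33 (blk 6, set 2) → MISS  vc=[18]
10: 0x92 (blk 18, set 2) → VC-HIT  vc=[6]
11: 0x90 (blk 18, set 2) → L1-HIT  vc=[6]
12: 0x33 (blk 6, set 2) → VC-HIT  vc=[18]
13: 0x51 (blk 10, set 2) → MISS  vc=[18, 6]
14: 0x30 (blk 6, set 2) → VC-HIT  vc=[18, 10]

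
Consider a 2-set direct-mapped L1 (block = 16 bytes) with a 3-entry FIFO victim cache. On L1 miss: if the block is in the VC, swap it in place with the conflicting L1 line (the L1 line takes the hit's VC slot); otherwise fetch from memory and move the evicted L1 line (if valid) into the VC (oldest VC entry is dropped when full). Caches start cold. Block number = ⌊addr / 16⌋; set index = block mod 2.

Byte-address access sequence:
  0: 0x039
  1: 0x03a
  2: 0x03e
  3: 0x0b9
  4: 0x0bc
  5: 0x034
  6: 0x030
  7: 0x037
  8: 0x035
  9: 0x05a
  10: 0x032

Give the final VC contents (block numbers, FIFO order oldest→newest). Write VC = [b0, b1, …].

  [0] addr=0x39 blk=3 s=1: MISS | VC []
  [1] addr=0x3a blk=3 s=1: L1-HIT | VC []
  [2] addr=0x3e blk=3 s=1: L1-HIT | VC []
  [3] addr=0xb9 blk=11 s=1: MISS | VC [3]
  [4] addr=0xbc blk=11 s=1: L1-HIT | VC [3]
  [5] addr=0x34 blk=3 s=1: VC-HIT | VC [11]
  [6] addr=0x30 blk=3 s=1: L1-HIT | VC [11]
  [7] addr=0x37 blk=3 s=1: L1-HIT | VC [11]
  [8] addr=0x35 blk=3 s=1: L1-HIT | VC [11]
  [9] addr=0x5a blk=5 s=1: MISS | VC [11, 3]
  [10] addr=0x32 blk=3 s=1: VC-HIT | VC [11, 5]

VC = [11, 5]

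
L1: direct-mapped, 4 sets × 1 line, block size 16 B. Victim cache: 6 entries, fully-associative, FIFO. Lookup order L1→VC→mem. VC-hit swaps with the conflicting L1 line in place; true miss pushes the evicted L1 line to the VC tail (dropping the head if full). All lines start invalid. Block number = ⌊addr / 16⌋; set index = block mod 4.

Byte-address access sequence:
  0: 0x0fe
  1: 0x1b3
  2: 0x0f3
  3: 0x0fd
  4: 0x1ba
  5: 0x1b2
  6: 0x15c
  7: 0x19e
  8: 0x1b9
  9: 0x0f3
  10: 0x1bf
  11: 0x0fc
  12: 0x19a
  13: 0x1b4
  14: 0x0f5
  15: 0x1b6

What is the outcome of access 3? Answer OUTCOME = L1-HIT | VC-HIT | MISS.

OUTCOME = L1-HIT

0: 0xfe (blk 15, set 3) → MISS  vc=[]
1: 0x1b3 (blk 27, set 3) → MISS  vc=[15]
2: 0xf3 (blk 15, set 3) → VC-HIT  vc=[27]
3: 0xfd (blk 15, set 3) → L1-HIT  vc=[27]
4: 0x1ba (blk 27, set 3) → VC-HIT  vc=[15]
5: 0x1b2 (blk 27, set 3) → L1-HIT  vc=[15]
6: 0x15c (blk 21, set 1) → MISS  vc=[15]
7: 0x19e (blk 25, set 1) → MISS  vc=[15, 21]
8: 0x1b9 (blk 27, set 3) → L1-HIT  vc=[15, 21]
9: 0xf3 (blk 15, set 3) → VC-HIT  vc=[27, 21]
10: 0x1bf (blk 27, set 3) → VC-HIT  vc=[15, 21]
11: 0xfc (blk 15, set 3) → VC-HIT  vc=[27, 21]
12: 0x19a (blk 25, set 1) → L1-HIT  vc=[27, 21]
13: 0x1b4 (blk 27, set 3) → VC-HIT  vc=[15, 21]
14: 0xf5 (blk 15, set 3) → VC-HIT  vc=[27, 21]
15: 0x1b6 (blk 27, set 3) → VC-HIT  vc=[15, 21]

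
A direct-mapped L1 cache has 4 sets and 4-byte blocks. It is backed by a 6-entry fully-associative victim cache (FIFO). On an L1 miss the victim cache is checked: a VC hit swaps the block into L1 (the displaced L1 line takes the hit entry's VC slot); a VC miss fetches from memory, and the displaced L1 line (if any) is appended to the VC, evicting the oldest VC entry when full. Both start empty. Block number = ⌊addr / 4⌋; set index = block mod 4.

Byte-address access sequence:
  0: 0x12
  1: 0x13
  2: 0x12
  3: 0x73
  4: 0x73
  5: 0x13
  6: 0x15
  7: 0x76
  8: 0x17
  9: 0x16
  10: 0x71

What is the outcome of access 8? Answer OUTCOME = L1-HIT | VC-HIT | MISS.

0: 0x12 (blk 4, set 0) → MISS  vc=[]
1: 0x13 (blk 4, set 0) → L1-HIT  vc=[]
2: 0x12 (blk 4, set 0) → L1-HIT  vc=[]
3: 0x73 (blk 28, set 0) → MISS  vc=[4]
4: 0x73 (blk 28, set 0) → L1-HIT  vc=[4]
5: 0x13 (blk 4, set 0) → VC-HIT  vc=[28]
6: 0x15 (blk 5, set 1) → MISS  vc=[28]
7: 0x76 (blk 29, set 1) → MISS  vc=[28, 5]
8: 0x17 (blk 5, set 1) → VC-HIT  vc=[28, 29]
9: 0x16 (blk 5, set 1) → L1-HIT  vc=[28, 29]
10: 0x71 (blk 28, set 0) → VC-HIT  vc=[4, 29]

OUTCOME = VC-HIT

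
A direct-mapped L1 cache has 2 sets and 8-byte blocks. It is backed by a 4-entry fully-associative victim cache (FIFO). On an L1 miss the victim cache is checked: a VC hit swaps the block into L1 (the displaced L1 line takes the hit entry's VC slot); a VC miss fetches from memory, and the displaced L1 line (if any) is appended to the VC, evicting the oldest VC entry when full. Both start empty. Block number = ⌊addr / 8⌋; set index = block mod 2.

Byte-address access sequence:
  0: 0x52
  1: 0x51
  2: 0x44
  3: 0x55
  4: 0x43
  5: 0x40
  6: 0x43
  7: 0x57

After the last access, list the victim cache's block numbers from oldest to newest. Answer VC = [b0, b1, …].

#0 0x52→b10/s0 MISS; vc=[]
#1 0x51→b10/s0 L1-HIT; vc=[]
#2 0x44→b8/s0 MISS; vc=[10]
#3 0x55→b10/s0 VC-HIT; vc=[8]
#4 0x43→b8/s0 VC-HIT; vc=[10]
#5 0x40→b8/s0 L1-HIT; vc=[10]
#6 0x43→b8/s0 L1-HIT; vc=[10]
#7 0x57→b10/s0 VC-HIT; vc=[8]

VC = [8]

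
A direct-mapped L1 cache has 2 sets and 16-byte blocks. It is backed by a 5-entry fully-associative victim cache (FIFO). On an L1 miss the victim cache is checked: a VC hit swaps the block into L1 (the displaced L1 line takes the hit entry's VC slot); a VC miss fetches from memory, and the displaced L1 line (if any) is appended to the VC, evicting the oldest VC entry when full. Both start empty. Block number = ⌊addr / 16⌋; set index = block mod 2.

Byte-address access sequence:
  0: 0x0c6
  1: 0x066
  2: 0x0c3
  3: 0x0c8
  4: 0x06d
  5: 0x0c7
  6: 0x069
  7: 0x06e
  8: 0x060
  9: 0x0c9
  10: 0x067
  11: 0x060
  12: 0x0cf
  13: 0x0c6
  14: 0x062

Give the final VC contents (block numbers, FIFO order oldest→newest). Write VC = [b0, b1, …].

VC = [12]

0: 0xc6 (blk 12, set 0) → MISS  vc=[]
1: 0x66 (blk 6, set 0) → MISS  vc=[12]
2: 0xc3 (blk 12, set 0) → VC-HIT  vc=[6]
3: 0xc8 (blk 12, set 0) → L1-HIT  vc=[6]
4: 0x6d (blk 6, set 0) → VC-HIT  vc=[12]
5: 0xc7 (blk 12, set 0) → VC-HIT  vc=[6]
6: 0x69 (blk 6, set 0) → VC-HIT  vc=[12]
7: 0x6e (blk 6, set 0) → L1-HIT  vc=[12]
8: 0x60 (blk 6, set 0) → L1-HIT  vc=[12]
9: 0xc9 (blk 12, set 0) → VC-HIT  vc=[6]
10: 0x67 (blk 6, set 0) → VC-HIT  vc=[12]
11: 0x60 (blk 6, set 0) → L1-HIT  vc=[12]
12: 0xcf (blk 12, set 0) → VC-HIT  vc=[6]
13: 0xc6 (blk 12, set 0) → L1-HIT  vc=[6]
14: 0x62 (blk 6, set 0) → VC-HIT  vc=[12]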